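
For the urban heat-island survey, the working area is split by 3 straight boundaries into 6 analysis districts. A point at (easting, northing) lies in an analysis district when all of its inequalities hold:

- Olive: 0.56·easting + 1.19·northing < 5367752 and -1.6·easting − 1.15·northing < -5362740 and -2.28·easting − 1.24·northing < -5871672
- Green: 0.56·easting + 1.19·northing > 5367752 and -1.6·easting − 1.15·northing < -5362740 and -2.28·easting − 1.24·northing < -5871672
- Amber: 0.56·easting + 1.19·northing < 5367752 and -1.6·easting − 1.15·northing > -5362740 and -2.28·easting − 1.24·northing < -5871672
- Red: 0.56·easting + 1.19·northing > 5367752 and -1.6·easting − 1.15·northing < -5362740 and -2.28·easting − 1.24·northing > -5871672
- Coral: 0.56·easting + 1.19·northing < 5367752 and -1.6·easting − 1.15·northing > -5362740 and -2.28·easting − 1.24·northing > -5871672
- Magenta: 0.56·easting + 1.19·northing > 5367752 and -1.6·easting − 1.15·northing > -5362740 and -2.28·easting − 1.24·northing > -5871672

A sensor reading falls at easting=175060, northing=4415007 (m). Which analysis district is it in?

0.56·175060 + 1.19·4415007 = 5351891.930, which is < 5367752
-1.6·175060 − 1.15·4415007 = -5357354.050, which is > -5362740
-2.28·175060 − 1.24·4415007 = -5873745.480, which is < -5871672
This sign pattern matches Amber.

Amber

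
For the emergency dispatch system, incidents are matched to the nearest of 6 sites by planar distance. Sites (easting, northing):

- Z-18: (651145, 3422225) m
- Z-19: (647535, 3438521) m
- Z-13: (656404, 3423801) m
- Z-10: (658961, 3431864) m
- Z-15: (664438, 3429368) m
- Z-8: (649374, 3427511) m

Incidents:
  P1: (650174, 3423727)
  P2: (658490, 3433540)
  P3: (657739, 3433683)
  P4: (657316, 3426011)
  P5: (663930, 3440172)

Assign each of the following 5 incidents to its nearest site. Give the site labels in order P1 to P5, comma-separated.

Z-18, Z-10, Z-10, Z-13, Z-10

P1 → Z-18 (d²=3198845.00)
P2 → Z-10 (d²=3030817.00)
P3 → Z-10 (d²=4802045.00)
P4 → Z-13 (d²=5715844.00)
P5 → Z-10 (d²=93713825.00)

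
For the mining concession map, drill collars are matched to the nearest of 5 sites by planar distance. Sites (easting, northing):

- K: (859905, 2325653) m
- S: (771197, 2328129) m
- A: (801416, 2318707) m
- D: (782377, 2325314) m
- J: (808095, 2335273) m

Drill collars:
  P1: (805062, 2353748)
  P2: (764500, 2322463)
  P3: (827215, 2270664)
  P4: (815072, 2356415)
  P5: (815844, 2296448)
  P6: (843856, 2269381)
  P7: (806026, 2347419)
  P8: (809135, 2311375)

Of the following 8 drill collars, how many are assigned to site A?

3

P1 → J
P2 → S
P3 → A
P4 → J
P5 → A
P6 → K
P7 → J
P8 → A
3 of the 8 go to A.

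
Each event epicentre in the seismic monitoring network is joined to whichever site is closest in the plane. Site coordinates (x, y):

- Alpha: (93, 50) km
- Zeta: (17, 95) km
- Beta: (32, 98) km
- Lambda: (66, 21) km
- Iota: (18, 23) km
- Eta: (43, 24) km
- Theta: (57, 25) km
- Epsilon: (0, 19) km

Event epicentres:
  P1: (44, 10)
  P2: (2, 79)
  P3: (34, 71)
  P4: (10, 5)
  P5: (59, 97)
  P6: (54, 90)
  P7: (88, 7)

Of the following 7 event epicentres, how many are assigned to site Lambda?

1

P1 → Eta
P2 → Zeta
P3 → Beta
P4 → Epsilon
P5 → Beta
P6 → Beta
P7 → Lambda
1 of the 7 goes to Lambda.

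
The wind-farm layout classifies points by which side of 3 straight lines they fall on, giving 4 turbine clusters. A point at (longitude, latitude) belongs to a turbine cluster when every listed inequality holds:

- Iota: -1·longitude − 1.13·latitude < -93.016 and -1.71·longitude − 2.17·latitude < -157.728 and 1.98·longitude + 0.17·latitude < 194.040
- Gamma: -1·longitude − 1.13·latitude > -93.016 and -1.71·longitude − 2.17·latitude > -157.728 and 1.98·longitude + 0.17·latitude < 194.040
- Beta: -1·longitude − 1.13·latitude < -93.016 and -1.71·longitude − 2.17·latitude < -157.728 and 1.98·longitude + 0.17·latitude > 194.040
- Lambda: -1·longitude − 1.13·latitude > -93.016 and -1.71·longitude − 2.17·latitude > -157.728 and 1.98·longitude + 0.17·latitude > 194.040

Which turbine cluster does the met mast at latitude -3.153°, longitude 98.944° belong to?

-1·98.944 − 1.13·-3.153 = -95.381, which is < -93.016
-1.71·98.944 − 2.17·-3.153 = -162.352, which is < -157.728
1.98·98.944 + 0.17·-3.153 = 195.373, which is > 194.040
This sign pattern matches Beta.

Beta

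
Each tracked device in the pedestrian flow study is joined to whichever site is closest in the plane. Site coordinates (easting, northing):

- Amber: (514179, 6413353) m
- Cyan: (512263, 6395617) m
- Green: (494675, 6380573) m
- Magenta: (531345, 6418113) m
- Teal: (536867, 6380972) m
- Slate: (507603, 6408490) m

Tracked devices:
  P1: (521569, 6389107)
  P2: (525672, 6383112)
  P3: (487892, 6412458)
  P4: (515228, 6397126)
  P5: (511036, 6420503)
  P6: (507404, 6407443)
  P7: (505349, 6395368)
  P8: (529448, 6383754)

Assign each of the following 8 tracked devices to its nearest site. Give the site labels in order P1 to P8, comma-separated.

P1 → Cyan (d²=128981736.00)
P2 → Teal (d²=129907625.00)
P3 → Slate (d²=404268545.00)
P4 → Cyan (d²=11068306.00)
P5 → Amber (d²=61000949.00)
P6 → Slate (d²=1135810.00)
P7 → Cyan (d²=47865397.00)
P8 → Teal (d²=62781085.00)

Cyan, Teal, Slate, Cyan, Amber, Slate, Cyan, Teal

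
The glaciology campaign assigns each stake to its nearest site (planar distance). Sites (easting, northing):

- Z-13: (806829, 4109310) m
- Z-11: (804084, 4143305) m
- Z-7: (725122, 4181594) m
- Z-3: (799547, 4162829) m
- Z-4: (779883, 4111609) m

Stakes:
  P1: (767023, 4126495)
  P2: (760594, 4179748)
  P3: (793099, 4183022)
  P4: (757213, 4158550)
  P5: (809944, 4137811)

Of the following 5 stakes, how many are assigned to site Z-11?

1

P1 → Z-4
P2 → Z-7
P3 → Z-3
P4 → Z-7
P5 → Z-11
1 of the 5 goes to Z-11.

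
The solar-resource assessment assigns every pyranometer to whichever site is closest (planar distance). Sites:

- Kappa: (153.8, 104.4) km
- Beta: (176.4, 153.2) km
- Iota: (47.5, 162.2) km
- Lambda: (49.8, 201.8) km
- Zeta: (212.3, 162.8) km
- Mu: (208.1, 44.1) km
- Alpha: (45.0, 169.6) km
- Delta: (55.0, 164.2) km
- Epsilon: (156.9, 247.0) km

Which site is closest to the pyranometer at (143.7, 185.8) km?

Beta

Squared distances to each site:
Kappa: 6727.970; Beta: 2132.050; Iota: 9811.400; Lambda: 9073.210; Zeta: 5234.960; Mu: 24226.250; Alpha: 10004.130; Delta: 8334.250; Epsilon: 3919.680.
Minimum at Beta.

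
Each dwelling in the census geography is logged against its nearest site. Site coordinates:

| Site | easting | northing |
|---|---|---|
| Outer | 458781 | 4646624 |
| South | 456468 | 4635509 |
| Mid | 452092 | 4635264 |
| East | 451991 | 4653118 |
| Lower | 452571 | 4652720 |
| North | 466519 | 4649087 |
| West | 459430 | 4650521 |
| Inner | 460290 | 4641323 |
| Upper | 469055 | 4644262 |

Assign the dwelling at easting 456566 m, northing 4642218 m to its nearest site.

Squared distances to each site:
Outer: 24319061.000; South: 45020285.000; Mid: 68374792.000; East: 139740625.000; Lower: 126252029.000; North: 146245370.000; West: 77142305.000; Inner: 14669201.000; Upper: 160153057.000.
Minimum at Inner.

Inner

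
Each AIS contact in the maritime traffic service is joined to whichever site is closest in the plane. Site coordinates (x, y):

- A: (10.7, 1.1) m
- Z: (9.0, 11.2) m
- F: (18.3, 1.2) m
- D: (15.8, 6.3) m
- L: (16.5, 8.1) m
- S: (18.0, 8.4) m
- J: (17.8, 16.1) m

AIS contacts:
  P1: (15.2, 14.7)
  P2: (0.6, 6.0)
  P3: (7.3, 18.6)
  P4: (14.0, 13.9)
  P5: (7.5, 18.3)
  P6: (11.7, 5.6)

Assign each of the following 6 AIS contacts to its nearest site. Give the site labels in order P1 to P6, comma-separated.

J, Z, Z, J, Z, D

P1 → J (d²=8.72)
P2 → Z (d²=97.60)
P3 → Z (d²=57.65)
P4 → J (d²=19.28)
P5 → Z (d²=52.66)
P6 → D (d²=17.30)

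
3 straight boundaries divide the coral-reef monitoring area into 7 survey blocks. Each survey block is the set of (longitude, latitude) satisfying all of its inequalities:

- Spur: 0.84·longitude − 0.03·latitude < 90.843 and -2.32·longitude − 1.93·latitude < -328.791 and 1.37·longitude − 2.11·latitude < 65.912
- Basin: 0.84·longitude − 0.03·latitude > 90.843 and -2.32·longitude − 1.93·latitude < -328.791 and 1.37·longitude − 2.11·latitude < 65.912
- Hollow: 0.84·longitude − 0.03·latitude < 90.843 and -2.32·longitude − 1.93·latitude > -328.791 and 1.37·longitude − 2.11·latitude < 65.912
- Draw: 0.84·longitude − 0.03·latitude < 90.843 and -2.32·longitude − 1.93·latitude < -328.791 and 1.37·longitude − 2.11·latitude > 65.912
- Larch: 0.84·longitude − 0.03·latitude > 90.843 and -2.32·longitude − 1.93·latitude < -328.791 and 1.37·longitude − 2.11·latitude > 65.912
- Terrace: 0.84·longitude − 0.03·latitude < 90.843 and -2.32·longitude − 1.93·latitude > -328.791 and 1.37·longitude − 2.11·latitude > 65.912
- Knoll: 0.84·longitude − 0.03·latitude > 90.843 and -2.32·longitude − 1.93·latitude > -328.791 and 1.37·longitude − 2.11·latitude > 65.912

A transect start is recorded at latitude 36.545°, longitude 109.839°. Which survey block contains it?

Knoll

0.84·109.839 − 0.03·36.545 = 91.168, which is > 90.843
-2.32·109.839 − 1.93·36.545 = -325.358, which is > -328.791
1.37·109.839 − 2.11·36.545 = 73.369, which is > 65.912
This sign pattern matches Knoll.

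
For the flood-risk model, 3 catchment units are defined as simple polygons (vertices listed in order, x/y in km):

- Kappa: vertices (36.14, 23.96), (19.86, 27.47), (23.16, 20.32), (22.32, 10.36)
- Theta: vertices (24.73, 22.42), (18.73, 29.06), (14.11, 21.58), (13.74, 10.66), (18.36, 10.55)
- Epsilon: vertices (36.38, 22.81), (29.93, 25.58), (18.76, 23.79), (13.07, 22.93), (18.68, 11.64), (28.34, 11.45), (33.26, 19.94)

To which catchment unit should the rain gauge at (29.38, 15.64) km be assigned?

Cast a ray rightward from (29.38, 15.64). For each polygon, the edges (by vertex number in listed order) whose endpoints lie on opposite sides of y = 15.64, where each meets that height, and whether that is right or left of the point:
Kappa: 3–4 at x≈22.765 (left), 4–1 at x≈27.685 (left) → 0 crossings.
Theta: 3–4 at x≈13.909 (left), 5–1 at x≈21.092 (left) → 0 crossings.
Epsilon: 4–5 at x≈16.692 (left), 6–7 at x≈30.768 (right) → 1 crossing.
Only Epsilon has an odd count, so the point is inside Epsilon.

Epsilon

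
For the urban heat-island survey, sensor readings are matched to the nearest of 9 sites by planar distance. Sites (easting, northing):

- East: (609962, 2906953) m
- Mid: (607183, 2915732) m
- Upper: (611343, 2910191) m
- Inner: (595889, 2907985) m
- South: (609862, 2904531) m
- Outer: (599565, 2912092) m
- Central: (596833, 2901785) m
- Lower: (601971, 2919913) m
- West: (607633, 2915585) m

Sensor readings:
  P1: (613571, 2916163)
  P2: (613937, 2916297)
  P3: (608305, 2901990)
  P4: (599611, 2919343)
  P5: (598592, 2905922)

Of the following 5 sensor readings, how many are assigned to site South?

1

P1 → West
P2 → West
P3 → South
P4 → Lower
P5 → Inner
1 of the 5 goes to South.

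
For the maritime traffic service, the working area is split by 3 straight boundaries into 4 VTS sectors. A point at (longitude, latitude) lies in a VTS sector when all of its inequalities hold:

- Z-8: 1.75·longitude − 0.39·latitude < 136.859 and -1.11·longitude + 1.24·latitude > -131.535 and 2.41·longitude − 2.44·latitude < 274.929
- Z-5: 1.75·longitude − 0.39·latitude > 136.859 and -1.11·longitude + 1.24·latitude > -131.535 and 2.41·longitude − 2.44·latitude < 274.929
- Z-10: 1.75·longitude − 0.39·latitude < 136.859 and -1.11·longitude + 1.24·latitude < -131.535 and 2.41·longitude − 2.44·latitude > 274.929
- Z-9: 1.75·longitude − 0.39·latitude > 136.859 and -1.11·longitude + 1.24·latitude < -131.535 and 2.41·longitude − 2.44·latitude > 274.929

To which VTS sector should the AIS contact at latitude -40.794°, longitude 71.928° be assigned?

1.75·71.928 − 0.39·-40.794 = 141.784, which is > 136.859
-1.11·71.928 + 1.24·-40.794 = -130.425, which is > -131.535
2.41·71.928 − 2.44·-40.794 = 272.884, which is < 274.929
This sign pattern matches Z-5.

Z-5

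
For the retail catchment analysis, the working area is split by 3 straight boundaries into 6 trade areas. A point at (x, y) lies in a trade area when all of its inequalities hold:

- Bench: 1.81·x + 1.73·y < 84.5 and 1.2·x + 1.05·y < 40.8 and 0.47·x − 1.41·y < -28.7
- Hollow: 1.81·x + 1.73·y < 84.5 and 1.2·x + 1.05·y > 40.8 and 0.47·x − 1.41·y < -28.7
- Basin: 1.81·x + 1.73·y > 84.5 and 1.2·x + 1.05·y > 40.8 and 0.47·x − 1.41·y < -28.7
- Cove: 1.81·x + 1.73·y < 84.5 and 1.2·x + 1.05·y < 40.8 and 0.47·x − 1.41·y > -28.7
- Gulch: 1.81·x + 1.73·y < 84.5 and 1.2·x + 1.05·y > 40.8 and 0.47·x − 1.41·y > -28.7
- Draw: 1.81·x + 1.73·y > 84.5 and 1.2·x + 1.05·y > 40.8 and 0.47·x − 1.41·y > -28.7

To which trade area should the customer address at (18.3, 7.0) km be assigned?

1.81·18.3 + 1.73·7.0 = 45.233, which is < 84.5
1.2·18.3 + 1.05·7.0 = 29.310, which is < 40.8
0.47·18.3 − 1.41·7.0 = -1.269, which is > -28.7
This sign pattern matches Cove.

Cove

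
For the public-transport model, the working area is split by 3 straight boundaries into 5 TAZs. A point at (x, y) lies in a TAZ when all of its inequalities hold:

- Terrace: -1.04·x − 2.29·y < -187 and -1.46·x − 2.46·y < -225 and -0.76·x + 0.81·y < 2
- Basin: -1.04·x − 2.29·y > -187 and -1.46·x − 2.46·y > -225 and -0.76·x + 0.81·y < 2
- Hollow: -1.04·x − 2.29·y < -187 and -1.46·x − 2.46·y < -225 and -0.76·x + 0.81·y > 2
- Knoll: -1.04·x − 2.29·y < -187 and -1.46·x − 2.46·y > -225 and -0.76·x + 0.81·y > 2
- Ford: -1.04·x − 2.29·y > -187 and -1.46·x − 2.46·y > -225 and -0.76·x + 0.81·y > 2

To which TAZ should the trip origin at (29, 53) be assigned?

Ford

-1.04·29 − 2.29·53 = -151.530, which is > -187
-1.46·29 − 2.46·53 = -172.720, which is > -225
-0.76·29 + 0.81·53 = 20.890, which is > 2
This sign pattern matches Ford.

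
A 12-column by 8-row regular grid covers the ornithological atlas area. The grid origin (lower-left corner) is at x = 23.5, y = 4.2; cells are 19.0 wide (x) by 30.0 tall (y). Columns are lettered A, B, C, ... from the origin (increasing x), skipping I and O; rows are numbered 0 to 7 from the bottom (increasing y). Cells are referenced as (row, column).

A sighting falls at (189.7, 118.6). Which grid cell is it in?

(3, J)

Column index: ⌊(189.7 − 23.5) / 19.0⌋ = ⌊8.747⌋ = 8 → column J
Row offset from origin: ⌊(118.6 − 4.2) / 30.0⌋ = ⌊3.813⌋ = 3 → row 3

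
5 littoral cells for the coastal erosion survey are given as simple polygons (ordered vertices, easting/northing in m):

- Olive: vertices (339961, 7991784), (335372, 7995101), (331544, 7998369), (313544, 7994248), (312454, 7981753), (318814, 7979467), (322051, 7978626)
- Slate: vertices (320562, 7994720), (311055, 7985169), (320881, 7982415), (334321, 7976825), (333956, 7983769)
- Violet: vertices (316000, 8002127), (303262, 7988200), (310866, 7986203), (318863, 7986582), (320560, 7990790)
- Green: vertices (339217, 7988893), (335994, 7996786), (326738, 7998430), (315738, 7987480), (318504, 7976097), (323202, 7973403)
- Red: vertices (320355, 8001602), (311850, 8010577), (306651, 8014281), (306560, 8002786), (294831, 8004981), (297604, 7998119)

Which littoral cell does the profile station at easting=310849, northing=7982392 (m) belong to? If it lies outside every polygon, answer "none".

none

Cast a ray rightward from (310849, 7982392). For each polygon, the edges (by vertex number in listed order) whose endpoints lie on opposite sides of northing = 7982392, where each meets that height, and whether that is right or left of the point:
Olive: 4–5 at easting≈312509.7 (right), 7–1 at easting≈327177.1 (right) → 2 crossings.
Slate: 3–4 at easting≈320936.3 (right), 4–5 at easting≈334028.4 (right) → 2 crossings.
Violet: no edge straddles that height → 0 crossings.
Green: 4–5 at easting≈316974.4 (right), 6–1 at easting≈332495.7 (right) → 2 crossings.
Red: no edge straddles that height → 0 crossings.
All counts are even, so the point lies outside every listed polygon.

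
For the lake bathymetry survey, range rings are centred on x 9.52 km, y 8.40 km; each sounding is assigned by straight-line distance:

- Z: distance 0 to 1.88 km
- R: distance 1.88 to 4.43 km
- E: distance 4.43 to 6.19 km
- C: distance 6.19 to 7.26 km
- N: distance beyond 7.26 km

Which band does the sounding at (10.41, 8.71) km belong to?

Z

Distance = √((10.41−9.52)² + (8.71−8.40)²) = √(0.792 + 0.096) = 0.942 km.
0 ≤ 0.942 < 1.88 → Z.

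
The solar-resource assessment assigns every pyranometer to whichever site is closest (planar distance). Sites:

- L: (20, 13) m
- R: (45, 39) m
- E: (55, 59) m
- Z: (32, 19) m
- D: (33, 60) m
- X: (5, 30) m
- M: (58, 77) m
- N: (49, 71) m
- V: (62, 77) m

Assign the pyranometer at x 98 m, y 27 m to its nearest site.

E

Squared distances to each site:
L: 6280.000; R: 2953.000; E: 2873.000; Z: 4420.000; D: 5314.000; X: 8658.000; M: 4100.000; N: 4337.000; V: 3796.000.
Minimum at E.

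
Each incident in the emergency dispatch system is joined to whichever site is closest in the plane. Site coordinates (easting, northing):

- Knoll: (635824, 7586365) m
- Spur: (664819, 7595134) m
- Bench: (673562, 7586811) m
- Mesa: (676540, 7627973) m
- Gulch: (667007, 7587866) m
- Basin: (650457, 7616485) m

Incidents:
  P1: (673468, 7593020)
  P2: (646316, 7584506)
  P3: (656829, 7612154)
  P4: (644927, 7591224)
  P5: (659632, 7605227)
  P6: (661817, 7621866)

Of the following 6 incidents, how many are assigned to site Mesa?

P1 → Bench
P2 → Knoll
P3 → Basin
P4 → Knoll
P5 → Spur
P6 → Basin
0 of the 6 go to Mesa.

0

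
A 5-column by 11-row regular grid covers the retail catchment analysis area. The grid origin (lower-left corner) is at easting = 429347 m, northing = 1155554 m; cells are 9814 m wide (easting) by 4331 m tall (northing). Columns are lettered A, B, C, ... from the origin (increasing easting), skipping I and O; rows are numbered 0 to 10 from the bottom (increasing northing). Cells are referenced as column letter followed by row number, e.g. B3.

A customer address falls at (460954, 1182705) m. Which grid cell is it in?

D6

Column index: ⌊(460954 − 429347) / 9814⌋ = ⌊3.221⌋ = 3 → column D
Row offset from origin: ⌊(1182705 − 1155554) / 4331⌋ = ⌊6.269⌋ = 6 → row 6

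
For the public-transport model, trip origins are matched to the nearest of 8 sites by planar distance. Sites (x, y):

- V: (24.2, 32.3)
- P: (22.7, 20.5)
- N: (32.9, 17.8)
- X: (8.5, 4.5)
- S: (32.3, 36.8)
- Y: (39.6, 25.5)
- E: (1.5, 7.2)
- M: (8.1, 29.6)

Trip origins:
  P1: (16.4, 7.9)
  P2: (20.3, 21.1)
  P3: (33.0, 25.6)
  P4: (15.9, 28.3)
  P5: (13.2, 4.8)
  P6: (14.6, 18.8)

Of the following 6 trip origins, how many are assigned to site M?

P1 → X
P2 → P
P3 → Y
P4 → M
P5 → X
P6 → P
1 of the 6 goes to M.

1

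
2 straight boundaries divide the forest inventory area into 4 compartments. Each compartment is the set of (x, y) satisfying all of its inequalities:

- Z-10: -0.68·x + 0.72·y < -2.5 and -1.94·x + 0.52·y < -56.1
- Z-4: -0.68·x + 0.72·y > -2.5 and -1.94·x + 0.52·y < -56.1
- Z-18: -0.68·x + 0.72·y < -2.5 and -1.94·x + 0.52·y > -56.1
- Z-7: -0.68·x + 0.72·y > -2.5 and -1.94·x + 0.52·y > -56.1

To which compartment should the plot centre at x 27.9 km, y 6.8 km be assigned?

-0.68·27.9 + 0.72·6.8 = -14.076, which is < -2.5
-1.94·27.9 + 0.52·6.8 = -50.590, which is > -56.1
This sign pattern matches Z-18.

Z-18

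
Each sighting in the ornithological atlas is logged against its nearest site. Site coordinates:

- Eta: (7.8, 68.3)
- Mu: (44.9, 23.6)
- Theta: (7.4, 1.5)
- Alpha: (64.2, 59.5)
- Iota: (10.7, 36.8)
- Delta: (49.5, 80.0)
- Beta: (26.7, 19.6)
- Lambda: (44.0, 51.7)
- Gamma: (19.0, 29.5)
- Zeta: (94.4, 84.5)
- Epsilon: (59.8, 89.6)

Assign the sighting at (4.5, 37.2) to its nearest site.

Squared distances to each site:
Eta: 978.100; Mu: 1817.120; Theta: 1282.900; Alpha: 4061.380; Iota: 38.600; Delta: 3856.840; Beta: 802.600; Lambda: 1770.500; Gamma: 269.540; Zeta: 10319.300; Epsilon: 5803.850.
Minimum at Iota.

Iota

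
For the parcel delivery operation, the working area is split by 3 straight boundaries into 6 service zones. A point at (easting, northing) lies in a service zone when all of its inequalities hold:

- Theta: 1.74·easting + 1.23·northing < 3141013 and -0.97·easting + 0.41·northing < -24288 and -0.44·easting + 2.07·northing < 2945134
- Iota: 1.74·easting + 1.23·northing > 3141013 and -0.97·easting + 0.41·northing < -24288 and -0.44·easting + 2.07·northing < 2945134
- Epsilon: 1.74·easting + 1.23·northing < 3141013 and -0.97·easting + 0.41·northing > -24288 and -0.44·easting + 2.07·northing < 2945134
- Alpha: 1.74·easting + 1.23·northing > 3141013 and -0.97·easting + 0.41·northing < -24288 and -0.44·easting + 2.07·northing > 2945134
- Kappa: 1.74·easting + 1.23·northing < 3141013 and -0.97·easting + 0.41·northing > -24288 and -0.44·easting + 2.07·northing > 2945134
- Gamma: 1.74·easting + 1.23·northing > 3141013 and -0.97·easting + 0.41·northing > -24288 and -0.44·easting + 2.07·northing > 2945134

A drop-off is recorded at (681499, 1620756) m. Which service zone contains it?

1.74·681499 + 1.23·1620756 = 3179338.140, which is > 3141013
-0.97·681499 + 0.41·1620756 = 3455.930, which is > -24288
-0.44·681499 + 2.07·1620756 = 3055105.360, which is > 2945134
This sign pattern matches Gamma.

Gamma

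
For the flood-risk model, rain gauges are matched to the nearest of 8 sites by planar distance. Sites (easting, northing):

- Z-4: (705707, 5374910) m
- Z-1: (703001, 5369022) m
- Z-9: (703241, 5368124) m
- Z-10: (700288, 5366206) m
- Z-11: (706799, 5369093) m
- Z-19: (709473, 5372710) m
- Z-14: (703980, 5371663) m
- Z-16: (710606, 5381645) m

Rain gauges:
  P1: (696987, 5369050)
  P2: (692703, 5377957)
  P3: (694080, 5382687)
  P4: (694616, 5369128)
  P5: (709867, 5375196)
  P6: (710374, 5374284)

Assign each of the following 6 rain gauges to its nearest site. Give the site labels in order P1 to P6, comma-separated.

Z-10, Z-14, Z-4, Z-10, Z-19, Z-19

P1 → Z-10 (d²=18984937.00)
P2 → Z-14 (d²=166785165.00)
P3 → Z-4 (d²=195668858.00)
P4 → Z-10 (d²=40709668.00)
P5 → Z-19 (d²=6335432.00)
P6 → Z-19 (d²=3289277.00)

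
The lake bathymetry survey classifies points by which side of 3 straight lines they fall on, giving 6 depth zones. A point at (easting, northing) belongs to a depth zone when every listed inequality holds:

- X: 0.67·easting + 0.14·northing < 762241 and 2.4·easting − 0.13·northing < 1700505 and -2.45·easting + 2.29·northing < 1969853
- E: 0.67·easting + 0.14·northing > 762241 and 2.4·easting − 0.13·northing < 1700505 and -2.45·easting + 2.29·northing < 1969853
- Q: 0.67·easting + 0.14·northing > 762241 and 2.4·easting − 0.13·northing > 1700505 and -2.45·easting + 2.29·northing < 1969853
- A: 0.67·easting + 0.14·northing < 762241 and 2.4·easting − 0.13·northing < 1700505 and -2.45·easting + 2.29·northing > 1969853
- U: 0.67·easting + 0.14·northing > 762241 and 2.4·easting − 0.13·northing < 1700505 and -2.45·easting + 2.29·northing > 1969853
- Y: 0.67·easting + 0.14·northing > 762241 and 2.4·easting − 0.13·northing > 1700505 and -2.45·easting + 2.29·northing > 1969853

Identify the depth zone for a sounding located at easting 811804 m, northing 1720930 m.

Q

0.67·811804 + 0.14·1720930 = 784838.880, which is > 762241
2.4·811804 − 0.13·1720930 = 1724608.700, which is > 1700505
-2.45·811804 + 2.29·1720930 = 1952009.900, which is < 1969853
This sign pattern matches Q.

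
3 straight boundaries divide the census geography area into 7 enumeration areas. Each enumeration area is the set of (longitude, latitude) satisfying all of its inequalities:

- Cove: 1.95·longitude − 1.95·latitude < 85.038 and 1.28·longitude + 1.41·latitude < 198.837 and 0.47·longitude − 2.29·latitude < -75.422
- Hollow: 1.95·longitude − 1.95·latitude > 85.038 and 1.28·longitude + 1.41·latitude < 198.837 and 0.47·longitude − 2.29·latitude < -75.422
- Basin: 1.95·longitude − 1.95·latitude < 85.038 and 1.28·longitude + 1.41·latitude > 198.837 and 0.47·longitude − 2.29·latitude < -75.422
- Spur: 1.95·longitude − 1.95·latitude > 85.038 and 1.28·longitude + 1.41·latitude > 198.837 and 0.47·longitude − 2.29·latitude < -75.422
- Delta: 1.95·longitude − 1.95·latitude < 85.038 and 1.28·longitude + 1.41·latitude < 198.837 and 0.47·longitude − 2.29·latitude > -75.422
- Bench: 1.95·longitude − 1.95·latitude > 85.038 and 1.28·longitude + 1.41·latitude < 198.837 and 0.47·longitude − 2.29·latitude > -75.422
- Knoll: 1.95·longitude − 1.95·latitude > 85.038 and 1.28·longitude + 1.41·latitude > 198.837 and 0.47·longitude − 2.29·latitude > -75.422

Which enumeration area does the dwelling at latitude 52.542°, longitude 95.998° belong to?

1.95·95.998 − 1.95·52.542 = 84.739, which is < 85.038
1.28·95.998 + 1.41·52.542 = 196.962, which is < 198.837
0.47·95.998 − 2.29·52.542 = -75.202, which is > -75.422
This sign pattern matches Delta.

Delta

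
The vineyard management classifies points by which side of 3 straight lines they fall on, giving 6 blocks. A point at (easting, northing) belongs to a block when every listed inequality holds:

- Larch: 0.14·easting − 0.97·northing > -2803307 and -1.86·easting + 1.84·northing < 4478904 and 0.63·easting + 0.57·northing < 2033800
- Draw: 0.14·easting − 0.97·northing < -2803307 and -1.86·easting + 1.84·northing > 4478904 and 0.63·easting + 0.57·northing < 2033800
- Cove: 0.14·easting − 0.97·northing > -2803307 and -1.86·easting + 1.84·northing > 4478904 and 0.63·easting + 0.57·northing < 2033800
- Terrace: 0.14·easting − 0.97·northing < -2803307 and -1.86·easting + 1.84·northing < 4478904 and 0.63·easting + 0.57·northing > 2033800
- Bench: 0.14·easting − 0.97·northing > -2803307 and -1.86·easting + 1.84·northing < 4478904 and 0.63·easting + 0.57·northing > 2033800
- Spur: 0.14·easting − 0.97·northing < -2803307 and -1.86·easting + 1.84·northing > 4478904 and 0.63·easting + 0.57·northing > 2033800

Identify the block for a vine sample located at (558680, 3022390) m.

Spur

0.14·558680 − 0.97·3022390 = -2853503.100, which is < -2803307
-1.86·558680 + 1.84·3022390 = 4522052.800, which is > 4478904
0.63·558680 + 0.57·3022390 = 2074730.700, which is > 2033800
This sign pattern matches Spur.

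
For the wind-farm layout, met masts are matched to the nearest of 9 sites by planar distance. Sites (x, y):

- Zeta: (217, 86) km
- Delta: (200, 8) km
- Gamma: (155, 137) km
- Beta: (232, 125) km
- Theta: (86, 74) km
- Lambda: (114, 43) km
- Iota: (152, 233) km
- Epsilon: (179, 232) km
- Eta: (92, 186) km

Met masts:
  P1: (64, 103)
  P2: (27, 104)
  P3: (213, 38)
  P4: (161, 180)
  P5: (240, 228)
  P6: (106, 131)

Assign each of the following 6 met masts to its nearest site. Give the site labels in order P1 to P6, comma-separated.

Theta, Theta, Delta, Gamma, Epsilon, Gamma

P1 → Theta (d²=1325.00)
P2 → Theta (d²=4381.00)
P3 → Delta (d²=1069.00)
P4 → Gamma (d²=1885.00)
P5 → Epsilon (d²=3737.00)
P6 → Gamma (d²=2437.00)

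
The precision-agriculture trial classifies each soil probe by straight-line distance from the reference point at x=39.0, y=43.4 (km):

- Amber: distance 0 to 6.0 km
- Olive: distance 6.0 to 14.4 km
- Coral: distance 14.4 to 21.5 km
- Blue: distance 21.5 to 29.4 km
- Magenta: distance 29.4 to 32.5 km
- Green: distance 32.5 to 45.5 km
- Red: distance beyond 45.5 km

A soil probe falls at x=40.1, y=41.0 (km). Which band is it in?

Distance = √((40.1−39.0)² + (41.0−43.4)²) = √(1.210 + 5.760) = 2.640 km.
0 ≤ 2.640 < 6.0 → Amber.

Amber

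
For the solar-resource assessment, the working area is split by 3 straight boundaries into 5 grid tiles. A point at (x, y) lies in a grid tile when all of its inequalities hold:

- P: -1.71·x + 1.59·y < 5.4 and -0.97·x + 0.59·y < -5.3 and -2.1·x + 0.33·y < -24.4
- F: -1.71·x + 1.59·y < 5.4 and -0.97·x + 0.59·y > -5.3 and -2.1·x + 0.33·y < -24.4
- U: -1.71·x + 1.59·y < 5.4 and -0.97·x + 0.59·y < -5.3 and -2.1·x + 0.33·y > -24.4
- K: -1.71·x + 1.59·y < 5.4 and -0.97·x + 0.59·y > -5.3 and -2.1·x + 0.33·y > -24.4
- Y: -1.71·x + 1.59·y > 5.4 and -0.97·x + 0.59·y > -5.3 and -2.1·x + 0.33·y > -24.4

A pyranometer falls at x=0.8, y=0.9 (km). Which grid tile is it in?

-1.71·0.8 + 1.59·0.9 = 0.063, which is < 5.4
-0.97·0.8 + 0.59·0.9 = -0.245, which is > -5.3
-2.1·0.8 + 0.33·0.9 = -1.383, which is > -24.4
This sign pattern matches K.

K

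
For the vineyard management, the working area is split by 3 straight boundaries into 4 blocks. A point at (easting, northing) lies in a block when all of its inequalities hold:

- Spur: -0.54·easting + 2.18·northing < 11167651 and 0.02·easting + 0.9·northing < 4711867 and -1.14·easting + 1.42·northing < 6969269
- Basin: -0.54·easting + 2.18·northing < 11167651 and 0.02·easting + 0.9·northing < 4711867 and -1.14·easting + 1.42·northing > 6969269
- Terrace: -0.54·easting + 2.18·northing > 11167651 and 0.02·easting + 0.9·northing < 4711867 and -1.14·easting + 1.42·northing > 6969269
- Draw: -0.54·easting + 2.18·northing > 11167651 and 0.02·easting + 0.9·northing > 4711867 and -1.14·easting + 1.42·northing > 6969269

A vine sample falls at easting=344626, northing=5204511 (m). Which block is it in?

-0.54·344626 + 2.18·5204511 = 11159735.940, which is < 11167651
0.02·344626 + 0.9·5204511 = 4690952.420, which is < 4711867
-1.14·344626 + 1.42·5204511 = 6997531.980, which is > 6969269
This sign pattern matches Basin.

Basin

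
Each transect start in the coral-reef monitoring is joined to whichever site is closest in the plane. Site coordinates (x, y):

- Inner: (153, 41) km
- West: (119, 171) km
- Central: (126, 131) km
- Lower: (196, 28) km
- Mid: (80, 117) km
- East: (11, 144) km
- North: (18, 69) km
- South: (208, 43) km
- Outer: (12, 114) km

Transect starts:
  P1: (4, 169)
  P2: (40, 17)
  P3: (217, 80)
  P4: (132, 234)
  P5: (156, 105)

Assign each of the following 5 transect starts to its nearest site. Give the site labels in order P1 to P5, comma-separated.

East, North, South, West, Central

P1 → East (d²=674.00)
P2 → North (d²=3188.00)
P3 → South (d²=1450.00)
P4 → West (d²=4138.00)
P5 → Central (d²=1576.00)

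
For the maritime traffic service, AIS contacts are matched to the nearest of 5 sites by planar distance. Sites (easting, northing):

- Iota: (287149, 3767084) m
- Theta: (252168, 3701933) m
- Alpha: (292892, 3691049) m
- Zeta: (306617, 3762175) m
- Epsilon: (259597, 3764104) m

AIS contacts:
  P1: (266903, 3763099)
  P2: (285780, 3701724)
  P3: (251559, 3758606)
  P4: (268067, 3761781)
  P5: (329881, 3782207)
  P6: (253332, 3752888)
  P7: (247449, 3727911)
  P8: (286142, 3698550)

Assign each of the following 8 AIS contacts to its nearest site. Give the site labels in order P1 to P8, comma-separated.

P1 → Epsilon (d²=54387661.00)
P2 → Alpha (d²=164536169.00)
P3 → Epsilon (d²=94837448.00)
P4 → Epsilon (d²=77137229.00)
P5 → Zeta (d²=942494720.00)
P6 → Epsilon (d²=165048881.00)
P7 → Theta (d²=697125445.00)
P8 → Alpha (d²=101827501.00)

Epsilon, Alpha, Epsilon, Epsilon, Zeta, Epsilon, Theta, Alpha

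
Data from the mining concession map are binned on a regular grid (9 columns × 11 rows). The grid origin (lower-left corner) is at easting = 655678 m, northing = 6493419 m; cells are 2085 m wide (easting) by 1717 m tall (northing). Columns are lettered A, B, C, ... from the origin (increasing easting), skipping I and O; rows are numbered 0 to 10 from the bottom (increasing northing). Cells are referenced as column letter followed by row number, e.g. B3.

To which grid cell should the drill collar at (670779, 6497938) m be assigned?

Column index: ⌊(670779 − 655678) / 2085⌋ = ⌊7.243⌋ = 7 → column H
Row offset from origin: ⌊(6497938 − 6493419) / 1717⌋ = ⌊2.632⌋ = 2 → row 2

H2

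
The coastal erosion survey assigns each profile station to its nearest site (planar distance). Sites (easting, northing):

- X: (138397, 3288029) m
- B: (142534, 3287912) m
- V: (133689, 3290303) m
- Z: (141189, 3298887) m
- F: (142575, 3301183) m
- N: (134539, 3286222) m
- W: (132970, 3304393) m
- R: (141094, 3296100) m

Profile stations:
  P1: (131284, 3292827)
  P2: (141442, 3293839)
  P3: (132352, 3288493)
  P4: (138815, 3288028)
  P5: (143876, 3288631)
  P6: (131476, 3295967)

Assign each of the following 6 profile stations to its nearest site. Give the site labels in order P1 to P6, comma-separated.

P1 → V (d²=12154601.00)
P2 → R (d²=5233225.00)
P3 → V (d²=5063669.00)
P4 → X (d²=174725.00)
P5 → B (d²=2317925.00)
P6 → V (d²=36978265.00)

V, R, V, X, B, V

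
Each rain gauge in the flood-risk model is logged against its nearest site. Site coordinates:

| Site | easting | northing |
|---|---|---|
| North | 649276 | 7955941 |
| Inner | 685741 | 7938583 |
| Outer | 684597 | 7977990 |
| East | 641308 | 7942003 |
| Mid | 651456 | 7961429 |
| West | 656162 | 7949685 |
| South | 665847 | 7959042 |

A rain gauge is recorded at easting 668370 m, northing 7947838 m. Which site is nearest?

Squared distances to each site:
North: 430239445.000; Inner: 387406666.000; Outer: 1172458633.000; East: 766399069.000; Mid: 470798677.000; West: 152446673.000; South: 131895145.000.
Minimum at South.

South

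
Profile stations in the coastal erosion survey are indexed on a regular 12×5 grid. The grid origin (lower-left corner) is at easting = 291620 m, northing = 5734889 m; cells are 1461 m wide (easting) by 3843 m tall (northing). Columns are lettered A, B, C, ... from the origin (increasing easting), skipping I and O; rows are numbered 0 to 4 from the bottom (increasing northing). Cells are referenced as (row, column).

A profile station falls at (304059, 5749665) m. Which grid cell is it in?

Column index: ⌊(304059 − 291620) / 1461⌋ = ⌊8.514⌋ = 8 → column J
Row offset from origin: ⌊(5749665 − 5734889) / 3843⌋ = ⌊3.845⌋ = 3 → row 3

(3, J)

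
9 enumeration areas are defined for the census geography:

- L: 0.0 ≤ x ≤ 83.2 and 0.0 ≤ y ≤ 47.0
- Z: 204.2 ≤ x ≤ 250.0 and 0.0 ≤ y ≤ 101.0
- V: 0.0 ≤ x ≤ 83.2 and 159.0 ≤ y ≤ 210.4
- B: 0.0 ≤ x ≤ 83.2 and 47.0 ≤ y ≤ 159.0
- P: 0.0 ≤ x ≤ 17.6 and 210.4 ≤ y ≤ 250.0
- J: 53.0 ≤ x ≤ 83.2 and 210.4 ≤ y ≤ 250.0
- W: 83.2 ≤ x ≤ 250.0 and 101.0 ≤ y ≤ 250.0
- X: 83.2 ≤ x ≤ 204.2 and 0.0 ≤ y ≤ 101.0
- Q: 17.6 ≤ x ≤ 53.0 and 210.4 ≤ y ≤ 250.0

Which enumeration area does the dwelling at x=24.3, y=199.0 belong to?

The point has x = 24.3 and y = 199.0.
Only V satisfies 0.0 ≤ x ≤ 83.2 and 159.0 ≤ y ≤ 210.4.

V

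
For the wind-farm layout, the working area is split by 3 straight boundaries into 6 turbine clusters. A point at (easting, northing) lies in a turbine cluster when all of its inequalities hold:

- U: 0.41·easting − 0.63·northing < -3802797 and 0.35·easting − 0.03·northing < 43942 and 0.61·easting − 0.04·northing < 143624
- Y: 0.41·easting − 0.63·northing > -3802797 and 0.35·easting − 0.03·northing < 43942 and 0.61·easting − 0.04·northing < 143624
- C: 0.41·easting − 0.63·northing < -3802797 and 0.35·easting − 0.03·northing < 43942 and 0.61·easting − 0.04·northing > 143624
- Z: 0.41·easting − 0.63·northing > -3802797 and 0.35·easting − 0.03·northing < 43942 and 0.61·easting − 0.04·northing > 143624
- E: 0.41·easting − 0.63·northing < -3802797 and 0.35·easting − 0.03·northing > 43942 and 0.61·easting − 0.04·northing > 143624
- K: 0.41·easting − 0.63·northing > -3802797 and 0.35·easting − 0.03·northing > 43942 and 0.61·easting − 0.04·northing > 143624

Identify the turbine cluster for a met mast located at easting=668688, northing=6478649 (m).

0.41·668688 − 0.63·6478649 = -3807386.790, which is < -3802797
0.35·668688 − 0.03·6478649 = 39681.330, which is < 43942
0.61·668688 − 0.04·6478649 = 148753.720, which is > 143624
This sign pattern matches C.

C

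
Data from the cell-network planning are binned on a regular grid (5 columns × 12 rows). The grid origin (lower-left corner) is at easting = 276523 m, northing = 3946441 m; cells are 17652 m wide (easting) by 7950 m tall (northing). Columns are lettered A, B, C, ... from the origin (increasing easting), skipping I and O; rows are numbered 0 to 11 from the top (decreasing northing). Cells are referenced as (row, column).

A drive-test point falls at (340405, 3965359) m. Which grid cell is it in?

(9, D)

Column index: ⌊(340405 − 276523) / 17652⌋ = ⌊3.619⌋ = 3 → column D
Row offset from origin: ⌊(3965359 − 3946441) / 7950⌋ = ⌊2.380⌋ = 2 → row 9 (counted from top)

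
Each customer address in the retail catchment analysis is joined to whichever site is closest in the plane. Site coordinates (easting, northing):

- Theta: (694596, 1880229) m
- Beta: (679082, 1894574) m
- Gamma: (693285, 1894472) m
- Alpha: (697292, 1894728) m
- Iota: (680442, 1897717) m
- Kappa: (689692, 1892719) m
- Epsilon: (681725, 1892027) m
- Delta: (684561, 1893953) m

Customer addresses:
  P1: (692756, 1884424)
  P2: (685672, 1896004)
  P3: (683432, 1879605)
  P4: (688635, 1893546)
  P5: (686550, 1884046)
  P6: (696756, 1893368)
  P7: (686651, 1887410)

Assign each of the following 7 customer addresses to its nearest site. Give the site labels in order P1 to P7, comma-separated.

P1 → Theta (d²=20983625.00)
P2 → Delta (d²=5440922.00)
P3 → Theta (d²=125024272.00)
P4 → Kappa (d²=1801178.00)
P5 → Theta (d²=79307605.00)
P6 → Alpha (d²=2136896.00)
P7 → Kappa (d²=37433162.00)

Theta, Delta, Theta, Kappa, Theta, Alpha, Kappa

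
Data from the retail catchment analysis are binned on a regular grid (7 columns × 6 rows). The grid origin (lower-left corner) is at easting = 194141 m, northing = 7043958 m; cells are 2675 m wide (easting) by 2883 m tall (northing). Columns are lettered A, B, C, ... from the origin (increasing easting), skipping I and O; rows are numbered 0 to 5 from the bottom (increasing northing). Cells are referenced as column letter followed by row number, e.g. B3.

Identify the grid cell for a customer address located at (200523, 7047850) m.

Column index: ⌊(200523 − 194141) / 2675⌋ = ⌊2.386⌋ = 2 → column C
Row offset from origin: ⌊(7047850 − 7043958) / 2883⌋ = ⌊1.350⌋ = 1 → row 1

C1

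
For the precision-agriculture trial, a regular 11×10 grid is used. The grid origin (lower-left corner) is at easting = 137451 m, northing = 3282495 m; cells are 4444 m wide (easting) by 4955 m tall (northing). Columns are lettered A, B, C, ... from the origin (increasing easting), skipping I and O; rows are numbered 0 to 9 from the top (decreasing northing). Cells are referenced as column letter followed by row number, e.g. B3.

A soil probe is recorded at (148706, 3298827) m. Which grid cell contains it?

Column index: ⌊(148706 − 137451) / 4444⌋ = ⌊2.533⌋ = 2 → column C
Row offset from origin: ⌊(3298827 − 3282495) / 4955⌋ = ⌊3.296⌋ = 3 → row 6 (counted from top)

C6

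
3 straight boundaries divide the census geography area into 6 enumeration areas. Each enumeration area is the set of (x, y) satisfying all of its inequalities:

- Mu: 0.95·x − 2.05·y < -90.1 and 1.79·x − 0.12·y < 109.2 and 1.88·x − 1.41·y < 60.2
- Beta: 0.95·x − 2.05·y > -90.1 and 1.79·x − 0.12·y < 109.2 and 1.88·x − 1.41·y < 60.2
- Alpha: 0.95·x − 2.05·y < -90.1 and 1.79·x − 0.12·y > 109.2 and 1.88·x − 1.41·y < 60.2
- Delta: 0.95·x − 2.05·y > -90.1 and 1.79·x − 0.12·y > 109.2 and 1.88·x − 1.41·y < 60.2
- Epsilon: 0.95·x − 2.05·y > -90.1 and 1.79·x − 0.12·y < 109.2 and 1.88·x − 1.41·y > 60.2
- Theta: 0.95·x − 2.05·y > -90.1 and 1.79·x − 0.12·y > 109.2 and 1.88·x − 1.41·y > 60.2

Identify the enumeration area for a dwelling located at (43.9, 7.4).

0.95·43.9 − 2.05·7.4 = 26.535, which is > -90.1
1.79·43.9 − 0.12·7.4 = 77.693, which is < 109.2
1.88·43.9 − 1.41·7.4 = 72.098, which is > 60.2
This sign pattern matches Epsilon.

Epsilon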